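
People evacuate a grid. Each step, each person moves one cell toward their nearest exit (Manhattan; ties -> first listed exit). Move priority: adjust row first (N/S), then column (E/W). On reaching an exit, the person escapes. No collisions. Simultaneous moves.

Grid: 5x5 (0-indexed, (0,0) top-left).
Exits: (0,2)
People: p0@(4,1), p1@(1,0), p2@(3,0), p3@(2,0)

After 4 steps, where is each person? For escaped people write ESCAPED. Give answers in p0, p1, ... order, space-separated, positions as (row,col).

Step 1: p0:(4,1)->(3,1) | p1:(1,0)->(0,0) | p2:(3,0)->(2,0) | p3:(2,0)->(1,0)
Step 2: p0:(3,1)->(2,1) | p1:(0,0)->(0,1) | p2:(2,0)->(1,0) | p3:(1,0)->(0,0)
Step 3: p0:(2,1)->(1,1) | p1:(0,1)->(0,2)->EXIT | p2:(1,0)->(0,0) | p3:(0,0)->(0,1)
Step 4: p0:(1,1)->(0,1) | p1:escaped | p2:(0,0)->(0,1) | p3:(0,1)->(0,2)->EXIT

(0,1) ESCAPED (0,1) ESCAPED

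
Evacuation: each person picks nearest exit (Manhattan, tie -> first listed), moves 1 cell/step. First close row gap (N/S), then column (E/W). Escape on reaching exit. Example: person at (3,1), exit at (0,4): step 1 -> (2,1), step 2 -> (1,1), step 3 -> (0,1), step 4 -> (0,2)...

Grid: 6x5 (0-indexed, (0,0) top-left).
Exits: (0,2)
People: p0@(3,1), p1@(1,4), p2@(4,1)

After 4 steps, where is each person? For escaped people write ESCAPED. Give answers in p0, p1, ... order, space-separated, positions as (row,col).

Step 1: p0:(3,1)->(2,1) | p1:(1,4)->(0,4) | p2:(4,1)->(3,1)
Step 2: p0:(2,1)->(1,1) | p1:(0,4)->(0,3) | p2:(3,1)->(2,1)
Step 3: p0:(1,1)->(0,1) | p1:(0,3)->(0,2)->EXIT | p2:(2,1)->(1,1)
Step 4: p0:(0,1)->(0,2)->EXIT | p1:escaped | p2:(1,1)->(0,1)

ESCAPED ESCAPED (0,1)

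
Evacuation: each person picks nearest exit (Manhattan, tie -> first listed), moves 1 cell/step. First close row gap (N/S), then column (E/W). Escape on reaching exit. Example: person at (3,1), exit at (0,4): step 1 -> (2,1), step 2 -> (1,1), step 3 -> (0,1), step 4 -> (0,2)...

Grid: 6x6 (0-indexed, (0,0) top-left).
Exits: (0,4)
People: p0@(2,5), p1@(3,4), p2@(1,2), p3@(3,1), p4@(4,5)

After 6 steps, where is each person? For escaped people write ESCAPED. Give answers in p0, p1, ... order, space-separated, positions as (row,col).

Step 1: p0:(2,5)->(1,5) | p1:(3,4)->(2,4) | p2:(1,2)->(0,2) | p3:(3,1)->(2,1) | p4:(4,5)->(3,5)
Step 2: p0:(1,5)->(0,5) | p1:(2,4)->(1,4) | p2:(0,2)->(0,3) | p3:(2,1)->(1,1) | p4:(3,5)->(2,5)
Step 3: p0:(0,5)->(0,4)->EXIT | p1:(1,4)->(0,4)->EXIT | p2:(0,3)->(0,4)->EXIT | p3:(1,1)->(0,1) | p4:(2,5)->(1,5)
Step 4: p0:escaped | p1:escaped | p2:escaped | p3:(0,1)->(0,2) | p4:(1,5)->(0,5)
Step 5: p0:escaped | p1:escaped | p2:escaped | p3:(0,2)->(0,3) | p4:(0,5)->(0,4)->EXIT
Step 6: p0:escaped | p1:escaped | p2:escaped | p3:(0,3)->(0,4)->EXIT | p4:escaped

ESCAPED ESCAPED ESCAPED ESCAPED ESCAPED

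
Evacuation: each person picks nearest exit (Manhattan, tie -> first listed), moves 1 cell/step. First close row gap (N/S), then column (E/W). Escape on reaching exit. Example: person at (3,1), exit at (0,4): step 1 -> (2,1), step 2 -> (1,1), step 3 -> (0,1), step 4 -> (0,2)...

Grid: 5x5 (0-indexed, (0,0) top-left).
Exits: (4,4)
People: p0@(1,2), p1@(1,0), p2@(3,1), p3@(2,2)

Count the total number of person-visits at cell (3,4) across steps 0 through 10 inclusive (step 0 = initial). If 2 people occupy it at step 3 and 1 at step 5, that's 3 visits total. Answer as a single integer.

Step 0: p0@(1,2) p1@(1,0) p2@(3,1) p3@(2,2) -> at (3,4): 0 [-], cum=0
Step 1: p0@(2,2) p1@(2,0) p2@(4,1) p3@(3,2) -> at (3,4): 0 [-], cum=0
Step 2: p0@(3,2) p1@(3,0) p2@(4,2) p3@(4,2) -> at (3,4): 0 [-], cum=0
Step 3: p0@(4,2) p1@(4,0) p2@(4,3) p3@(4,3) -> at (3,4): 0 [-], cum=0
Step 4: p0@(4,3) p1@(4,1) p2@ESC p3@ESC -> at (3,4): 0 [-], cum=0
Step 5: p0@ESC p1@(4,2) p2@ESC p3@ESC -> at (3,4): 0 [-], cum=0
Step 6: p0@ESC p1@(4,3) p2@ESC p3@ESC -> at (3,4): 0 [-], cum=0
Step 7: p0@ESC p1@ESC p2@ESC p3@ESC -> at (3,4): 0 [-], cum=0
Total visits = 0

Answer: 0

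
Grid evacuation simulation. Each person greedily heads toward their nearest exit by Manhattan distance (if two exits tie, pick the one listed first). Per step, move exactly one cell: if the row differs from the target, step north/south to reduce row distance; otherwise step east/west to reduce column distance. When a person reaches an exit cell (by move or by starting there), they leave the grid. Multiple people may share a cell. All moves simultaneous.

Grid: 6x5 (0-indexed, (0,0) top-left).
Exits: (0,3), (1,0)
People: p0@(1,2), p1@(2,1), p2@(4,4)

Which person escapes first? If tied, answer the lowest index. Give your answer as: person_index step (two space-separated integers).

Step 1: p0:(1,2)->(0,2) | p1:(2,1)->(1,1) | p2:(4,4)->(3,4)
Step 2: p0:(0,2)->(0,3)->EXIT | p1:(1,1)->(1,0)->EXIT | p2:(3,4)->(2,4)
Step 3: p0:escaped | p1:escaped | p2:(2,4)->(1,4)
Step 4: p0:escaped | p1:escaped | p2:(1,4)->(0,4)
Step 5: p0:escaped | p1:escaped | p2:(0,4)->(0,3)->EXIT
Exit steps: [2, 2, 5]
First to escape: p0 at step 2

Answer: 0 2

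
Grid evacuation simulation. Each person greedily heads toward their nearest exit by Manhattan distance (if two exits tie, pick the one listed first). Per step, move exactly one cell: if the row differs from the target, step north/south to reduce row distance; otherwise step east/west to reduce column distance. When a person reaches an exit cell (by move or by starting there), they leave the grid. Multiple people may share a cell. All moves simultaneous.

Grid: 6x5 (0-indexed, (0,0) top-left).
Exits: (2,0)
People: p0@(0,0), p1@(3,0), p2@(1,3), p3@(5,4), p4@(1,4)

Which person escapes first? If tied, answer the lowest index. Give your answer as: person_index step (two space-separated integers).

Step 1: p0:(0,0)->(1,0) | p1:(3,0)->(2,0)->EXIT | p2:(1,3)->(2,3) | p3:(5,4)->(4,4) | p4:(1,4)->(2,4)
Step 2: p0:(1,0)->(2,0)->EXIT | p1:escaped | p2:(2,3)->(2,2) | p3:(4,4)->(3,4) | p4:(2,4)->(2,3)
Step 3: p0:escaped | p1:escaped | p2:(2,2)->(2,1) | p3:(3,4)->(2,4) | p4:(2,3)->(2,2)
Step 4: p0:escaped | p1:escaped | p2:(2,1)->(2,0)->EXIT | p3:(2,4)->(2,3) | p4:(2,2)->(2,1)
Step 5: p0:escaped | p1:escaped | p2:escaped | p3:(2,3)->(2,2) | p4:(2,1)->(2,0)->EXIT
Step 6: p0:escaped | p1:escaped | p2:escaped | p3:(2,2)->(2,1) | p4:escaped
Step 7: p0:escaped | p1:escaped | p2:escaped | p3:(2,1)->(2,0)->EXIT | p4:escaped
Exit steps: [2, 1, 4, 7, 5]
First to escape: p1 at step 1

Answer: 1 1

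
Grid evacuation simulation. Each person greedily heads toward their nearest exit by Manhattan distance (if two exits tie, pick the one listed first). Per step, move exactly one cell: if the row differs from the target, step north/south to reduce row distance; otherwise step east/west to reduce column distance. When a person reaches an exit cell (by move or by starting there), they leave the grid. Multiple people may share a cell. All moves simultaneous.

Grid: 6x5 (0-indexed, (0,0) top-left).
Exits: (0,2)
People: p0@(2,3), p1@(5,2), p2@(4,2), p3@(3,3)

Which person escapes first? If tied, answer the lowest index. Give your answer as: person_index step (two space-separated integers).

Answer: 0 3

Derivation:
Step 1: p0:(2,3)->(1,3) | p1:(5,2)->(4,2) | p2:(4,2)->(3,2) | p3:(3,3)->(2,3)
Step 2: p0:(1,3)->(0,3) | p1:(4,2)->(3,2) | p2:(3,2)->(2,2) | p3:(2,3)->(1,3)
Step 3: p0:(0,3)->(0,2)->EXIT | p1:(3,2)->(2,2) | p2:(2,2)->(1,2) | p3:(1,3)->(0,3)
Step 4: p0:escaped | p1:(2,2)->(1,2) | p2:(1,2)->(0,2)->EXIT | p3:(0,3)->(0,2)->EXIT
Step 5: p0:escaped | p1:(1,2)->(0,2)->EXIT | p2:escaped | p3:escaped
Exit steps: [3, 5, 4, 4]
First to escape: p0 at step 3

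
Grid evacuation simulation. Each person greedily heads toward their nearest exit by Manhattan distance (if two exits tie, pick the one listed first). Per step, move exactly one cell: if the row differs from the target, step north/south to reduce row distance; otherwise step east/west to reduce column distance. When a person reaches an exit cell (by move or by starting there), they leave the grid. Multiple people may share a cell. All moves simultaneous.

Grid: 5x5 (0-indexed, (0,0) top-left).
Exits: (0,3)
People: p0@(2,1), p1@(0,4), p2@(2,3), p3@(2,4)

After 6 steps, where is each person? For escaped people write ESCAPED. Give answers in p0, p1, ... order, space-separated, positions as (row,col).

Step 1: p0:(2,1)->(1,1) | p1:(0,4)->(0,3)->EXIT | p2:(2,3)->(1,3) | p3:(2,4)->(1,4)
Step 2: p0:(1,1)->(0,1) | p1:escaped | p2:(1,3)->(0,3)->EXIT | p3:(1,4)->(0,4)
Step 3: p0:(0,1)->(0,2) | p1:escaped | p2:escaped | p3:(0,4)->(0,3)->EXIT
Step 4: p0:(0,2)->(0,3)->EXIT | p1:escaped | p2:escaped | p3:escaped

ESCAPED ESCAPED ESCAPED ESCAPED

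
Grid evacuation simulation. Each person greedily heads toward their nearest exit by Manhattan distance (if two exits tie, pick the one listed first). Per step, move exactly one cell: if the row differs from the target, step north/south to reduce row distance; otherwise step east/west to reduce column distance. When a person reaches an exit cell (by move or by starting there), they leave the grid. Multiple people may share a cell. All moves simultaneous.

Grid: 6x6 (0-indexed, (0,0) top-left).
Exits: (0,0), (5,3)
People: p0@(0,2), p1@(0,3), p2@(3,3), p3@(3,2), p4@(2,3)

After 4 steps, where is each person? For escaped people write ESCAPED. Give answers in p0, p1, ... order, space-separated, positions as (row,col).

Step 1: p0:(0,2)->(0,1) | p1:(0,3)->(0,2) | p2:(3,3)->(4,3) | p3:(3,2)->(4,2) | p4:(2,3)->(3,3)
Step 2: p0:(0,1)->(0,0)->EXIT | p1:(0,2)->(0,1) | p2:(4,3)->(5,3)->EXIT | p3:(4,2)->(5,2) | p4:(3,3)->(4,3)
Step 3: p0:escaped | p1:(0,1)->(0,0)->EXIT | p2:escaped | p3:(5,2)->(5,3)->EXIT | p4:(4,3)->(5,3)->EXIT

ESCAPED ESCAPED ESCAPED ESCAPED ESCAPED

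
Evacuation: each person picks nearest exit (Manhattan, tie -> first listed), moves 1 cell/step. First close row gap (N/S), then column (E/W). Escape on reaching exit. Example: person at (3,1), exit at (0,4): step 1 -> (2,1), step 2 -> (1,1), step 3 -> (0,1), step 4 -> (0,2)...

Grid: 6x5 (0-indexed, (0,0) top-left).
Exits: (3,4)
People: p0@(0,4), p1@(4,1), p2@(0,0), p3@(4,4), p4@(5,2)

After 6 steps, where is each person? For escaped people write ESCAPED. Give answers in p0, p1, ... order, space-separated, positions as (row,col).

Step 1: p0:(0,4)->(1,4) | p1:(4,1)->(3,1) | p2:(0,0)->(1,0) | p3:(4,4)->(3,4)->EXIT | p4:(5,2)->(4,2)
Step 2: p0:(1,4)->(2,4) | p1:(3,1)->(3,2) | p2:(1,0)->(2,0) | p3:escaped | p4:(4,2)->(3,2)
Step 3: p0:(2,4)->(3,4)->EXIT | p1:(3,2)->(3,3) | p2:(2,0)->(3,0) | p3:escaped | p4:(3,2)->(3,3)
Step 4: p0:escaped | p1:(3,3)->(3,4)->EXIT | p2:(3,0)->(3,1) | p3:escaped | p4:(3,3)->(3,4)->EXIT
Step 5: p0:escaped | p1:escaped | p2:(3,1)->(3,2) | p3:escaped | p4:escaped
Step 6: p0:escaped | p1:escaped | p2:(3,2)->(3,3) | p3:escaped | p4:escaped

ESCAPED ESCAPED (3,3) ESCAPED ESCAPED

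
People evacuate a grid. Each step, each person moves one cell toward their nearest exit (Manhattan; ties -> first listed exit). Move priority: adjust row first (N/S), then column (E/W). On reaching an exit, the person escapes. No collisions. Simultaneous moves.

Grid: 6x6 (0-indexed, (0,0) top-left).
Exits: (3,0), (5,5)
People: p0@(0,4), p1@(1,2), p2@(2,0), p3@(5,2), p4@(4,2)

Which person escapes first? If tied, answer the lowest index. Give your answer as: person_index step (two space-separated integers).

Step 1: p0:(0,4)->(1,4) | p1:(1,2)->(2,2) | p2:(2,0)->(3,0)->EXIT | p3:(5,2)->(5,3) | p4:(4,2)->(3,2)
Step 2: p0:(1,4)->(2,4) | p1:(2,2)->(3,2) | p2:escaped | p3:(5,3)->(5,4) | p4:(3,2)->(3,1)
Step 3: p0:(2,4)->(3,4) | p1:(3,2)->(3,1) | p2:escaped | p3:(5,4)->(5,5)->EXIT | p4:(3,1)->(3,0)->EXIT
Step 4: p0:(3,4)->(4,4) | p1:(3,1)->(3,0)->EXIT | p2:escaped | p3:escaped | p4:escaped
Step 5: p0:(4,4)->(5,4) | p1:escaped | p2:escaped | p3:escaped | p4:escaped
Step 6: p0:(5,4)->(5,5)->EXIT | p1:escaped | p2:escaped | p3:escaped | p4:escaped
Exit steps: [6, 4, 1, 3, 3]
First to escape: p2 at step 1

Answer: 2 1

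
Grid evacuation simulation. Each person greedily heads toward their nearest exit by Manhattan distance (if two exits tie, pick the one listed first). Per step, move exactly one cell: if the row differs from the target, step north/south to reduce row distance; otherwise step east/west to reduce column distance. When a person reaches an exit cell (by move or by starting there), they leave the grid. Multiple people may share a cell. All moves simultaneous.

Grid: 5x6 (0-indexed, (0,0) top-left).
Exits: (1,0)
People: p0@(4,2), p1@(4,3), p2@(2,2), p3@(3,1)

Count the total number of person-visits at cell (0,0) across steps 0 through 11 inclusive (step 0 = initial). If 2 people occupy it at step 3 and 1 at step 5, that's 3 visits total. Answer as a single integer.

Step 0: p0@(4,2) p1@(4,3) p2@(2,2) p3@(3,1) -> at (0,0): 0 [-], cum=0
Step 1: p0@(3,2) p1@(3,3) p2@(1,2) p3@(2,1) -> at (0,0): 0 [-], cum=0
Step 2: p0@(2,2) p1@(2,3) p2@(1,1) p3@(1,1) -> at (0,0): 0 [-], cum=0
Step 3: p0@(1,2) p1@(1,3) p2@ESC p3@ESC -> at (0,0): 0 [-], cum=0
Step 4: p0@(1,1) p1@(1,2) p2@ESC p3@ESC -> at (0,0): 0 [-], cum=0
Step 5: p0@ESC p1@(1,1) p2@ESC p3@ESC -> at (0,0): 0 [-], cum=0
Step 6: p0@ESC p1@ESC p2@ESC p3@ESC -> at (0,0): 0 [-], cum=0
Total visits = 0

Answer: 0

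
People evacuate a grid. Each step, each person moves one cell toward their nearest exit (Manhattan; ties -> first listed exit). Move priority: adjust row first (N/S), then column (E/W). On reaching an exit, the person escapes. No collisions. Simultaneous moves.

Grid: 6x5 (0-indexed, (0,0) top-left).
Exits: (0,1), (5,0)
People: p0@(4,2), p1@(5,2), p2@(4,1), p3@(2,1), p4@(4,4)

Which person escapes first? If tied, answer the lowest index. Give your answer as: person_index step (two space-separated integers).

Answer: 1 2

Derivation:
Step 1: p0:(4,2)->(5,2) | p1:(5,2)->(5,1) | p2:(4,1)->(5,1) | p3:(2,1)->(1,1) | p4:(4,4)->(5,4)
Step 2: p0:(5,2)->(5,1) | p1:(5,1)->(5,0)->EXIT | p2:(5,1)->(5,0)->EXIT | p3:(1,1)->(0,1)->EXIT | p4:(5,4)->(5,3)
Step 3: p0:(5,1)->(5,0)->EXIT | p1:escaped | p2:escaped | p3:escaped | p4:(5,3)->(5,2)
Step 4: p0:escaped | p1:escaped | p2:escaped | p3:escaped | p4:(5,2)->(5,1)
Step 5: p0:escaped | p1:escaped | p2:escaped | p3:escaped | p4:(5,1)->(5,0)->EXIT
Exit steps: [3, 2, 2, 2, 5]
First to escape: p1 at step 2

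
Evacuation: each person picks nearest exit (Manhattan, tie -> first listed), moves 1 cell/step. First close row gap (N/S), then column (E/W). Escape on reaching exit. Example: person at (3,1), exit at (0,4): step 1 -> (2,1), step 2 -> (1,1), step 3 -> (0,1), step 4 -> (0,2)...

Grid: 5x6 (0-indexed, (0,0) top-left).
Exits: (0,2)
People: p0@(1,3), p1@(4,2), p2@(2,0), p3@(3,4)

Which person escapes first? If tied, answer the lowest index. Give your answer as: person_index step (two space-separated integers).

Step 1: p0:(1,3)->(0,3) | p1:(4,2)->(3,2) | p2:(2,0)->(1,0) | p3:(3,4)->(2,4)
Step 2: p0:(0,3)->(0,2)->EXIT | p1:(3,2)->(2,2) | p2:(1,0)->(0,0) | p3:(2,4)->(1,4)
Step 3: p0:escaped | p1:(2,2)->(1,2) | p2:(0,0)->(0,1) | p3:(1,4)->(0,4)
Step 4: p0:escaped | p1:(1,2)->(0,2)->EXIT | p2:(0,1)->(0,2)->EXIT | p3:(0,4)->(0,3)
Step 5: p0:escaped | p1:escaped | p2:escaped | p3:(0,3)->(0,2)->EXIT
Exit steps: [2, 4, 4, 5]
First to escape: p0 at step 2

Answer: 0 2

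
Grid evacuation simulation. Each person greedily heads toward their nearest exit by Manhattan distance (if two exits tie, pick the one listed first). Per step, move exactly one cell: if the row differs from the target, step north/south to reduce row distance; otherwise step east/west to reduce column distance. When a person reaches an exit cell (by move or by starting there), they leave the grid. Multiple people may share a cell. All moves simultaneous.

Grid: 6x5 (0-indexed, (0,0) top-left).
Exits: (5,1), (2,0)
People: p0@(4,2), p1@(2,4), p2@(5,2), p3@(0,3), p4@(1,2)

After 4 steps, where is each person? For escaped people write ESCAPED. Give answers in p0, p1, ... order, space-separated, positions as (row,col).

Step 1: p0:(4,2)->(5,2) | p1:(2,4)->(2,3) | p2:(5,2)->(5,1)->EXIT | p3:(0,3)->(1,3) | p4:(1,2)->(2,2)
Step 2: p0:(5,2)->(5,1)->EXIT | p1:(2,3)->(2,2) | p2:escaped | p3:(1,3)->(2,3) | p4:(2,2)->(2,1)
Step 3: p0:escaped | p1:(2,2)->(2,1) | p2:escaped | p3:(2,3)->(2,2) | p4:(2,1)->(2,0)->EXIT
Step 4: p0:escaped | p1:(2,1)->(2,0)->EXIT | p2:escaped | p3:(2,2)->(2,1) | p4:escaped

ESCAPED ESCAPED ESCAPED (2,1) ESCAPED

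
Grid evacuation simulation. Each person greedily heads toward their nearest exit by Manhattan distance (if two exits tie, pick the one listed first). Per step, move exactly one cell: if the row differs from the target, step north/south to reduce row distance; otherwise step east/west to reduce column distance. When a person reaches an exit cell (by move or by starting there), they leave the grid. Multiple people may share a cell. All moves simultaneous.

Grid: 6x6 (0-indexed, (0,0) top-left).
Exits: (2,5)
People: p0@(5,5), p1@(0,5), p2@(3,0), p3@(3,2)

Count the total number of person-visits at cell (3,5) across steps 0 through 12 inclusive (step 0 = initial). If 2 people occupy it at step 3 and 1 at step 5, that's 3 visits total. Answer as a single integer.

Answer: 1

Derivation:
Step 0: p0@(5,5) p1@(0,5) p2@(3,0) p3@(3,2) -> at (3,5): 0 [-], cum=0
Step 1: p0@(4,5) p1@(1,5) p2@(2,0) p3@(2,2) -> at (3,5): 0 [-], cum=0
Step 2: p0@(3,5) p1@ESC p2@(2,1) p3@(2,3) -> at (3,5): 1 [p0], cum=1
Step 3: p0@ESC p1@ESC p2@(2,2) p3@(2,4) -> at (3,5): 0 [-], cum=1
Step 4: p0@ESC p1@ESC p2@(2,3) p3@ESC -> at (3,5): 0 [-], cum=1
Step 5: p0@ESC p1@ESC p2@(2,4) p3@ESC -> at (3,5): 0 [-], cum=1
Step 6: p0@ESC p1@ESC p2@ESC p3@ESC -> at (3,5): 0 [-], cum=1
Total visits = 1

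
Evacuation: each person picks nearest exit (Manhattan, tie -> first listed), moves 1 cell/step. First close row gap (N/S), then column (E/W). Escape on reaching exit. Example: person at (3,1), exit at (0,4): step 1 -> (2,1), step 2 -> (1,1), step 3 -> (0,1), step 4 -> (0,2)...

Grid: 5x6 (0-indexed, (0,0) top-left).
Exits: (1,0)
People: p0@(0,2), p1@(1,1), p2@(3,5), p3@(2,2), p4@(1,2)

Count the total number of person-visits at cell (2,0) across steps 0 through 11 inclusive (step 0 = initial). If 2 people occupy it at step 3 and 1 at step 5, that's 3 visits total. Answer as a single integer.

Answer: 0

Derivation:
Step 0: p0@(0,2) p1@(1,1) p2@(3,5) p3@(2,2) p4@(1,2) -> at (2,0): 0 [-], cum=0
Step 1: p0@(1,2) p1@ESC p2@(2,5) p3@(1,2) p4@(1,1) -> at (2,0): 0 [-], cum=0
Step 2: p0@(1,1) p1@ESC p2@(1,5) p3@(1,1) p4@ESC -> at (2,0): 0 [-], cum=0
Step 3: p0@ESC p1@ESC p2@(1,4) p3@ESC p4@ESC -> at (2,0): 0 [-], cum=0
Step 4: p0@ESC p1@ESC p2@(1,3) p3@ESC p4@ESC -> at (2,0): 0 [-], cum=0
Step 5: p0@ESC p1@ESC p2@(1,2) p3@ESC p4@ESC -> at (2,0): 0 [-], cum=0
Step 6: p0@ESC p1@ESC p2@(1,1) p3@ESC p4@ESC -> at (2,0): 0 [-], cum=0
Step 7: p0@ESC p1@ESC p2@ESC p3@ESC p4@ESC -> at (2,0): 0 [-], cum=0
Total visits = 0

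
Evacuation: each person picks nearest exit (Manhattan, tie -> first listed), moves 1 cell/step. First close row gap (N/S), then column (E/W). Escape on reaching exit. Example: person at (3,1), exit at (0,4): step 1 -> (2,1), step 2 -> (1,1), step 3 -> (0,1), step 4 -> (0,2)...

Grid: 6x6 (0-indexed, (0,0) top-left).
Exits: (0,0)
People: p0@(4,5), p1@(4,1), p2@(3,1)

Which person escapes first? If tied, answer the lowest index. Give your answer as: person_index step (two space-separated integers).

Answer: 2 4

Derivation:
Step 1: p0:(4,5)->(3,5) | p1:(4,1)->(3,1) | p2:(3,1)->(2,1)
Step 2: p0:(3,5)->(2,5) | p1:(3,1)->(2,1) | p2:(2,1)->(1,1)
Step 3: p0:(2,5)->(1,5) | p1:(2,1)->(1,1) | p2:(1,1)->(0,1)
Step 4: p0:(1,5)->(0,5) | p1:(1,1)->(0,1) | p2:(0,1)->(0,0)->EXIT
Step 5: p0:(0,5)->(0,4) | p1:(0,1)->(0,0)->EXIT | p2:escaped
Step 6: p0:(0,4)->(0,3) | p1:escaped | p2:escaped
Step 7: p0:(0,3)->(0,2) | p1:escaped | p2:escaped
Step 8: p0:(0,2)->(0,1) | p1:escaped | p2:escaped
Step 9: p0:(0,1)->(0,0)->EXIT | p1:escaped | p2:escaped
Exit steps: [9, 5, 4]
First to escape: p2 at step 4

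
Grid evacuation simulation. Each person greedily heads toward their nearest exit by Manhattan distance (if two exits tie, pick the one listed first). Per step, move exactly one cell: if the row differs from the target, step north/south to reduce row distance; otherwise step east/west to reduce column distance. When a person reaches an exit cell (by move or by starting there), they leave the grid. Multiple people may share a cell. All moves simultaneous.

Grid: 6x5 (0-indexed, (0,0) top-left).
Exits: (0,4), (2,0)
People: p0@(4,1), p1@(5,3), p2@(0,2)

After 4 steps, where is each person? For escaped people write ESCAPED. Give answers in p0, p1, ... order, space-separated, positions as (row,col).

Step 1: p0:(4,1)->(3,1) | p1:(5,3)->(4,3) | p2:(0,2)->(0,3)
Step 2: p0:(3,1)->(2,1) | p1:(4,3)->(3,3) | p2:(0,3)->(0,4)->EXIT
Step 3: p0:(2,1)->(2,0)->EXIT | p1:(3,3)->(2,3) | p2:escaped
Step 4: p0:escaped | p1:(2,3)->(1,3) | p2:escaped

ESCAPED (1,3) ESCAPED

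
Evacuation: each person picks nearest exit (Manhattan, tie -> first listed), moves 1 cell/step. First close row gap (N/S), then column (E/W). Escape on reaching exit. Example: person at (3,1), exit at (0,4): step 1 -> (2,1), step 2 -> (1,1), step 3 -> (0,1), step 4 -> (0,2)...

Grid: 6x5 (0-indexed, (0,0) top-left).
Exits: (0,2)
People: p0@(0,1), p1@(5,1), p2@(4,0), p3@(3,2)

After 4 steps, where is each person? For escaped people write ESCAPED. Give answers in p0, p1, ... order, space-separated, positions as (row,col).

Step 1: p0:(0,1)->(0,2)->EXIT | p1:(5,1)->(4,1) | p2:(4,0)->(3,0) | p3:(3,2)->(2,2)
Step 2: p0:escaped | p1:(4,1)->(3,1) | p2:(3,0)->(2,0) | p3:(2,2)->(1,2)
Step 3: p0:escaped | p1:(3,1)->(2,1) | p2:(2,0)->(1,0) | p3:(1,2)->(0,2)->EXIT
Step 4: p0:escaped | p1:(2,1)->(1,1) | p2:(1,0)->(0,0) | p3:escaped

ESCAPED (1,1) (0,0) ESCAPED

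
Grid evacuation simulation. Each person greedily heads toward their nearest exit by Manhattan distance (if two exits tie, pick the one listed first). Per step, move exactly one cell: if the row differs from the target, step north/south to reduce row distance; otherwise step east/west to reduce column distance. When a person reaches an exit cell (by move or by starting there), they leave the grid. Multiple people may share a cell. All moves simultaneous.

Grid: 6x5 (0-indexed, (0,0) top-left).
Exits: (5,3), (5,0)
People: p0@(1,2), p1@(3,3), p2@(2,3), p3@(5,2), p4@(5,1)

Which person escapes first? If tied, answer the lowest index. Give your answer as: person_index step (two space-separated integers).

Step 1: p0:(1,2)->(2,2) | p1:(3,3)->(4,3) | p2:(2,3)->(3,3) | p3:(5,2)->(5,3)->EXIT | p4:(5,1)->(5,0)->EXIT
Step 2: p0:(2,2)->(3,2) | p1:(4,3)->(5,3)->EXIT | p2:(3,3)->(4,3) | p3:escaped | p4:escaped
Step 3: p0:(3,2)->(4,2) | p1:escaped | p2:(4,3)->(5,3)->EXIT | p3:escaped | p4:escaped
Step 4: p0:(4,2)->(5,2) | p1:escaped | p2:escaped | p3:escaped | p4:escaped
Step 5: p0:(5,2)->(5,3)->EXIT | p1:escaped | p2:escaped | p3:escaped | p4:escaped
Exit steps: [5, 2, 3, 1, 1]
First to escape: p3 at step 1

Answer: 3 1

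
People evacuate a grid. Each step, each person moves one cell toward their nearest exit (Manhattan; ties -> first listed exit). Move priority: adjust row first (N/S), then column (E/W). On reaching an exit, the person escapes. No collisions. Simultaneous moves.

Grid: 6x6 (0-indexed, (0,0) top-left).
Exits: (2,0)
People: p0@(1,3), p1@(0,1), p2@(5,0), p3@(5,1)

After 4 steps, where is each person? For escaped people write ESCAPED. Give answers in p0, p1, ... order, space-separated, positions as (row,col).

Step 1: p0:(1,3)->(2,3) | p1:(0,1)->(1,1) | p2:(5,0)->(4,0) | p3:(5,1)->(4,1)
Step 2: p0:(2,3)->(2,2) | p1:(1,1)->(2,1) | p2:(4,0)->(3,0) | p3:(4,1)->(3,1)
Step 3: p0:(2,2)->(2,1) | p1:(2,1)->(2,0)->EXIT | p2:(3,0)->(2,0)->EXIT | p3:(3,1)->(2,1)
Step 4: p0:(2,1)->(2,0)->EXIT | p1:escaped | p2:escaped | p3:(2,1)->(2,0)->EXIT

ESCAPED ESCAPED ESCAPED ESCAPED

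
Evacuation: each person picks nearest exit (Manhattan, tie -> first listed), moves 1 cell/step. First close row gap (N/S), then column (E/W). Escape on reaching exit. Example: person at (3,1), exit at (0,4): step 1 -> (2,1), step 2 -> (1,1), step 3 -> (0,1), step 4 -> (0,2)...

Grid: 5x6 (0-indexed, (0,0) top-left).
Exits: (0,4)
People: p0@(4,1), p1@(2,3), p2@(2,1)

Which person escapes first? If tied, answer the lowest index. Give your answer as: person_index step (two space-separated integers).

Step 1: p0:(4,1)->(3,1) | p1:(2,3)->(1,3) | p2:(2,1)->(1,1)
Step 2: p0:(3,1)->(2,1) | p1:(1,3)->(0,3) | p2:(1,1)->(0,1)
Step 3: p0:(2,1)->(1,1) | p1:(0,3)->(0,4)->EXIT | p2:(0,1)->(0,2)
Step 4: p0:(1,1)->(0,1) | p1:escaped | p2:(0,2)->(0,3)
Step 5: p0:(0,1)->(0,2) | p1:escaped | p2:(0,3)->(0,4)->EXIT
Step 6: p0:(0,2)->(0,3) | p1:escaped | p2:escaped
Step 7: p0:(0,3)->(0,4)->EXIT | p1:escaped | p2:escaped
Exit steps: [7, 3, 5]
First to escape: p1 at step 3

Answer: 1 3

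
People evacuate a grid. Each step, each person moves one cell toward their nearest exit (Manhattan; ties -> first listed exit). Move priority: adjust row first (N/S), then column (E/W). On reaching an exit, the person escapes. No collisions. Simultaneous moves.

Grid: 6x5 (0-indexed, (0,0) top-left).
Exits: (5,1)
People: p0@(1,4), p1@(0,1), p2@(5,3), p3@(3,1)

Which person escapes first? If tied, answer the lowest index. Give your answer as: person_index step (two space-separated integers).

Step 1: p0:(1,4)->(2,4) | p1:(0,1)->(1,1) | p2:(5,3)->(5,2) | p3:(3,1)->(4,1)
Step 2: p0:(2,4)->(3,4) | p1:(1,1)->(2,1) | p2:(5,2)->(5,1)->EXIT | p3:(4,1)->(5,1)->EXIT
Step 3: p0:(3,4)->(4,4) | p1:(2,1)->(3,1) | p2:escaped | p3:escaped
Step 4: p0:(4,4)->(5,4) | p1:(3,1)->(4,1) | p2:escaped | p3:escaped
Step 5: p0:(5,4)->(5,3) | p1:(4,1)->(5,1)->EXIT | p2:escaped | p3:escaped
Step 6: p0:(5,3)->(5,2) | p1:escaped | p2:escaped | p3:escaped
Step 7: p0:(5,2)->(5,1)->EXIT | p1:escaped | p2:escaped | p3:escaped
Exit steps: [7, 5, 2, 2]
First to escape: p2 at step 2

Answer: 2 2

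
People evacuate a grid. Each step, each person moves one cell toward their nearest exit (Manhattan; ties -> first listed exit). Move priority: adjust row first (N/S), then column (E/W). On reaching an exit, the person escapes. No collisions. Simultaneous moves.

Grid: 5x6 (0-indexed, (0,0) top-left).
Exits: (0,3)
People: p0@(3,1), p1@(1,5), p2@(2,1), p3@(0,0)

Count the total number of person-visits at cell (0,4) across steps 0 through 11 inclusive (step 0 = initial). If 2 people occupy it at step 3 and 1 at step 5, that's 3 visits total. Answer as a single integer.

Answer: 1

Derivation:
Step 0: p0@(3,1) p1@(1,5) p2@(2,1) p3@(0,0) -> at (0,4): 0 [-], cum=0
Step 1: p0@(2,1) p1@(0,5) p2@(1,1) p3@(0,1) -> at (0,4): 0 [-], cum=0
Step 2: p0@(1,1) p1@(0,4) p2@(0,1) p3@(0,2) -> at (0,4): 1 [p1], cum=1
Step 3: p0@(0,1) p1@ESC p2@(0,2) p3@ESC -> at (0,4): 0 [-], cum=1
Step 4: p0@(0,2) p1@ESC p2@ESC p3@ESC -> at (0,4): 0 [-], cum=1
Step 5: p0@ESC p1@ESC p2@ESC p3@ESC -> at (0,4): 0 [-], cum=1
Total visits = 1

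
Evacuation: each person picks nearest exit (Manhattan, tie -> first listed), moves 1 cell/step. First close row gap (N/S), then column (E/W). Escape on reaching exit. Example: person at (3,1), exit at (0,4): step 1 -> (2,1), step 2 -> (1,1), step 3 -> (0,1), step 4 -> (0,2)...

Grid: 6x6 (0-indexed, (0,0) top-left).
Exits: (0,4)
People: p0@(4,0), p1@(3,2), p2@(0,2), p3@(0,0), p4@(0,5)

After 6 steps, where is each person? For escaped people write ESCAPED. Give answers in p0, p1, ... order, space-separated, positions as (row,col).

Step 1: p0:(4,0)->(3,0) | p1:(3,2)->(2,2) | p2:(0,2)->(0,3) | p3:(0,0)->(0,1) | p4:(0,5)->(0,4)->EXIT
Step 2: p0:(3,0)->(2,0) | p1:(2,2)->(1,2) | p2:(0,3)->(0,4)->EXIT | p3:(0,1)->(0,2) | p4:escaped
Step 3: p0:(2,0)->(1,0) | p1:(1,2)->(0,2) | p2:escaped | p3:(0,2)->(0,3) | p4:escaped
Step 4: p0:(1,0)->(0,0) | p1:(0,2)->(0,3) | p2:escaped | p3:(0,3)->(0,4)->EXIT | p4:escaped
Step 5: p0:(0,0)->(0,1) | p1:(0,3)->(0,4)->EXIT | p2:escaped | p3:escaped | p4:escaped
Step 6: p0:(0,1)->(0,2) | p1:escaped | p2:escaped | p3:escaped | p4:escaped

(0,2) ESCAPED ESCAPED ESCAPED ESCAPED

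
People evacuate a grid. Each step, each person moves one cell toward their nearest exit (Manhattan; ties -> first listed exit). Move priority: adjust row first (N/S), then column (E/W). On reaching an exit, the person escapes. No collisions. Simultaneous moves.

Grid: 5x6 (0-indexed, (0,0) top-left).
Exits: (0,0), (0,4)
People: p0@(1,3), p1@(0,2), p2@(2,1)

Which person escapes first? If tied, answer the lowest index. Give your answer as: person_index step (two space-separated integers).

Step 1: p0:(1,3)->(0,3) | p1:(0,2)->(0,1) | p2:(2,1)->(1,1)
Step 2: p0:(0,3)->(0,4)->EXIT | p1:(0,1)->(0,0)->EXIT | p2:(1,1)->(0,1)
Step 3: p0:escaped | p1:escaped | p2:(0,1)->(0,0)->EXIT
Exit steps: [2, 2, 3]
First to escape: p0 at step 2

Answer: 0 2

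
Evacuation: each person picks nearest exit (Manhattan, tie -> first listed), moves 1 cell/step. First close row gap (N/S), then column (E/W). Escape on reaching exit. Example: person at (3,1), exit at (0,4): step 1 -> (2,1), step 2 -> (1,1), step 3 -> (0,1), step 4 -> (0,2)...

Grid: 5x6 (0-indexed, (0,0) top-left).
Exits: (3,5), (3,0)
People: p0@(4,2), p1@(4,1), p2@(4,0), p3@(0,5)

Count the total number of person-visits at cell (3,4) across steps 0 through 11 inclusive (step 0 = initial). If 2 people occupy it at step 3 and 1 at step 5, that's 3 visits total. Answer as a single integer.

Step 0: p0@(4,2) p1@(4,1) p2@(4,0) p3@(0,5) -> at (3,4): 0 [-], cum=0
Step 1: p0@(3,2) p1@(3,1) p2@ESC p3@(1,5) -> at (3,4): 0 [-], cum=0
Step 2: p0@(3,1) p1@ESC p2@ESC p3@(2,5) -> at (3,4): 0 [-], cum=0
Step 3: p0@ESC p1@ESC p2@ESC p3@ESC -> at (3,4): 0 [-], cum=0
Total visits = 0

Answer: 0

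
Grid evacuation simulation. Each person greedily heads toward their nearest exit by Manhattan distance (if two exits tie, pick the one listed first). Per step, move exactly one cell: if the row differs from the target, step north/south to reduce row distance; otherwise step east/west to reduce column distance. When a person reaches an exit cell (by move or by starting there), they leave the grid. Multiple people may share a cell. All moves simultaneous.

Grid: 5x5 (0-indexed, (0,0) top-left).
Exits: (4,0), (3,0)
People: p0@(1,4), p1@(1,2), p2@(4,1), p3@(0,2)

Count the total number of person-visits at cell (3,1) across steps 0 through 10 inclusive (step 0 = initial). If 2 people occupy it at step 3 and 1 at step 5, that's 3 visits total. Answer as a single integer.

Answer: 3

Derivation:
Step 0: p0@(1,4) p1@(1,2) p2@(4,1) p3@(0,2) -> at (3,1): 0 [-], cum=0
Step 1: p0@(2,4) p1@(2,2) p2@ESC p3@(1,2) -> at (3,1): 0 [-], cum=0
Step 2: p0@(3,4) p1@(3,2) p2@ESC p3@(2,2) -> at (3,1): 0 [-], cum=0
Step 3: p0@(3,3) p1@(3,1) p2@ESC p3@(3,2) -> at (3,1): 1 [p1], cum=1
Step 4: p0@(3,2) p1@ESC p2@ESC p3@(3,1) -> at (3,1): 1 [p3], cum=2
Step 5: p0@(3,1) p1@ESC p2@ESC p3@ESC -> at (3,1): 1 [p0], cum=3
Step 6: p0@ESC p1@ESC p2@ESC p3@ESC -> at (3,1): 0 [-], cum=3
Total visits = 3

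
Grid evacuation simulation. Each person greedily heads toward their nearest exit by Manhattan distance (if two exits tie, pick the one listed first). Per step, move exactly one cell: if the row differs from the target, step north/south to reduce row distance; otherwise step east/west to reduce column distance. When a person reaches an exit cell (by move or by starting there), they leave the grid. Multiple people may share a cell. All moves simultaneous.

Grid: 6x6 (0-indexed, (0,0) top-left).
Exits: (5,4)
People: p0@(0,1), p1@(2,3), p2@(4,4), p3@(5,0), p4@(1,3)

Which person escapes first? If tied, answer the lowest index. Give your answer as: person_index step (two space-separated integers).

Answer: 2 1

Derivation:
Step 1: p0:(0,1)->(1,1) | p1:(2,3)->(3,3) | p2:(4,4)->(5,4)->EXIT | p3:(5,0)->(5,1) | p4:(1,3)->(2,3)
Step 2: p0:(1,1)->(2,1) | p1:(3,3)->(4,3) | p2:escaped | p3:(5,1)->(5,2) | p4:(2,3)->(3,3)
Step 3: p0:(2,1)->(3,1) | p1:(4,3)->(5,3) | p2:escaped | p3:(5,2)->(5,3) | p4:(3,3)->(4,3)
Step 4: p0:(3,1)->(4,1) | p1:(5,3)->(5,4)->EXIT | p2:escaped | p3:(5,3)->(5,4)->EXIT | p4:(4,3)->(5,3)
Step 5: p0:(4,1)->(5,1) | p1:escaped | p2:escaped | p3:escaped | p4:(5,3)->(5,4)->EXIT
Step 6: p0:(5,1)->(5,2) | p1:escaped | p2:escaped | p3:escaped | p4:escaped
Step 7: p0:(5,2)->(5,3) | p1:escaped | p2:escaped | p3:escaped | p4:escaped
Step 8: p0:(5,3)->(5,4)->EXIT | p1:escaped | p2:escaped | p3:escaped | p4:escaped
Exit steps: [8, 4, 1, 4, 5]
First to escape: p2 at step 1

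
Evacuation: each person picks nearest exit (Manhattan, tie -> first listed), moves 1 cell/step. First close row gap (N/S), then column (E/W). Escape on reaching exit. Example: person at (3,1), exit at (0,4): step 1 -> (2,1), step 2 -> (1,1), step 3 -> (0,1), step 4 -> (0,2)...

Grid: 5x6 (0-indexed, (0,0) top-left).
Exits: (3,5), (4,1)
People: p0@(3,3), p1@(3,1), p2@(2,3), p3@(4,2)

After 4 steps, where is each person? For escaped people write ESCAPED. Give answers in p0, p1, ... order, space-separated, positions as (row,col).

Step 1: p0:(3,3)->(3,4) | p1:(3,1)->(4,1)->EXIT | p2:(2,3)->(3,3) | p3:(4,2)->(4,1)->EXIT
Step 2: p0:(3,4)->(3,5)->EXIT | p1:escaped | p2:(3,3)->(3,4) | p3:escaped
Step 3: p0:escaped | p1:escaped | p2:(3,4)->(3,5)->EXIT | p3:escaped

ESCAPED ESCAPED ESCAPED ESCAPED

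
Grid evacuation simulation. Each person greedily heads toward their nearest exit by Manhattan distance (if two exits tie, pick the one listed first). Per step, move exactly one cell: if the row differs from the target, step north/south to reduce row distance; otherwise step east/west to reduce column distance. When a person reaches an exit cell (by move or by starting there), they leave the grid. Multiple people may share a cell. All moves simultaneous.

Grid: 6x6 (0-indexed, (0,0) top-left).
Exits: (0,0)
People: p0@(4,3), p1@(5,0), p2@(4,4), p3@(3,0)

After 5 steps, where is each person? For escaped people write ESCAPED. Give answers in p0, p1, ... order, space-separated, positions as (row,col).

Step 1: p0:(4,3)->(3,3) | p1:(5,0)->(4,0) | p2:(4,4)->(3,4) | p3:(3,0)->(2,0)
Step 2: p0:(3,3)->(2,3) | p1:(4,0)->(3,0) | p2:(3,4)->(2,4) | p3:(2,0)->(1,0)
Step 3: p0:(2,3)->(1,3) | p1:(3,0)->(2,0) | p2:(2,4)->(1,4) | p3:(1,0)->(0,0)->EXIT
Step 4: p0:(1,3)->(0,3) | p1:(2,0)->(1,0) | p2:(1,4)->(0,4) | p3:escaped
Step 5: p0:(0,3)->(0,2) | p1:(1,0)->(0,0)->EXIT | p2:(0,4)->(0,3) | p3:escaped

(0,2) ESCAPED (0,3) ESCAPED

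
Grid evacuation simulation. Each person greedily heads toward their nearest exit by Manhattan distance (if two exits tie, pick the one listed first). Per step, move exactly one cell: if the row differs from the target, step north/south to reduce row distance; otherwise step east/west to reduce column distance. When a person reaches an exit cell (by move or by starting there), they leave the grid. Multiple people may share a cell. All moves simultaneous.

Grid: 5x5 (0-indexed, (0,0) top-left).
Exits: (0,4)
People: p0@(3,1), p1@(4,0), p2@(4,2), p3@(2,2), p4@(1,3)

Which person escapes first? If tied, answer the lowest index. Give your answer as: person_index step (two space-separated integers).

Step 1: p0:(3,1)->(2,1) | p1:(4,0)->(3,0) | p2:(4,2)->(3,2) | p3:(2,2)->(1,2) | p4:(1,3)->(0,3)
Step 2: p0:(2,1)->(1,1) | p1:(3,0)->(2,0) | p2:(3,2)->(2,2) | p3:(1,2)->(0,2) | p4:(0,3)->(0,4)->EXIT
Step 3: p0:(1,1)->(0,1) | p1:(2,0)->(1,0) | p2:(2,2)->(1,2) | p3:(0,2)->(0,3) | p4:escaped
Step 4: p0:(0,1)->(0,2) | p1:(1,0)->(0,0) | p2:(1,2)->(0,2) | p3:(0,3)->(0,4)->EXIT | p4:escaped
Step 5: p0:(0,2)->(0,3) | p1:(0,0)->(0,1) | p2:(0,2)->(0,3) | p3:escaped | p4:escaped
Step 6: p0:(0,3)->(0,4)->EXIT | p1:(0,1)->(0,2) | p2:(0,3)->(0,4)->EXIT | p3:escaped | p4:escaped
Step 7: p0:escaped | p1:(0,2)->(0,3) | p2:escaped | p3:escaped | p4:escaped
Step 8: p0:escaped | p1:(0,3)->(0,4)->EXIT | p2:escaped | p3:escaped | p4:escaped
Exit steps: [6, 8, 6, 4, 2]
First to escape: p4 at step 2

Answer: 4 2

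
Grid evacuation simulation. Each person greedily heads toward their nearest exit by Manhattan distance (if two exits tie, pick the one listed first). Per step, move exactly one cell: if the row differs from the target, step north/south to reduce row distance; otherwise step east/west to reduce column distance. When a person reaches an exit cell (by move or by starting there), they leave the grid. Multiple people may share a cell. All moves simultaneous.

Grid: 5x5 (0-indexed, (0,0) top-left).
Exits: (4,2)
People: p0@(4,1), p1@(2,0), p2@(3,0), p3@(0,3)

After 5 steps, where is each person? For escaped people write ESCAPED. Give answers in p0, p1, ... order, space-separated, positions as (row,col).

Step 1: p0:(4,1)->(4,2)->EXIT | p1:(2,0)->(3,0) | p2:(3,0)->(4,0) | p3:(0,3)->(1,3)
Step 2: p0:escaped | p1:(3,0)->(4,0) | p2:(4,0)->(4,1) | p3:(1,3)->(2,3)
Step 3: p0:escaped | p1:(4,0)->(4,1) | p2:(4,1)->(4,2)->EXIT | p3:(2,3)->(3,3)
Step 4: p0:escaped | p1:(4,1)->(4,2)->EXIT | p2:escaped | p3:(3,3)->(4,3)
Step 5: p0:escaped | p1:escaped | p2:escaped | p3:(4,3)->(4,2)->EXIT

ESCAPED ESCAPED ESCAPED ESCAPED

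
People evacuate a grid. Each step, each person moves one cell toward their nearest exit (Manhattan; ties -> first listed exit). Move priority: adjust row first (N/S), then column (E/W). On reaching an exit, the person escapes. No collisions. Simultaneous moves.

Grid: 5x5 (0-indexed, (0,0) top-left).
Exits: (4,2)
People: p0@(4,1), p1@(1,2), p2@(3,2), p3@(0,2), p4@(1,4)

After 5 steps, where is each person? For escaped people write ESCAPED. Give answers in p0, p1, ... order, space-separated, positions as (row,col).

Step 1: p0:(4,1)->(4,2)->EXIT | p1:(1,2)->(2,2) | p2:(3,2)->(4,2)->EXIT | p3:(0,2)->(1,2) | p4:(1,4)->(2,4)
Step 2: p0:escaped | p1:(2,2)->(3,2) | p2:escaped | p3:(1,2)->(2,2) | p4:(2,4)->(3,4)
Step 3: p0:escaped | p1:(3,2)->(4,2)->EXIT | p2:escaped | p3:(2,2)->(3,2) | p4:(3,4)->(4,4)
Step 4: p0:escaped | p1:escaped | p2:escaped | p3:(3,2)->(4,2)->EXIT | p4:(4,4)->(4,3)
Step 5: p0:escaped | p1:escaped | p2:escaped | p3:escaped | p4:(4,3)->(4,2)->EXIT

ESCAPED ESCAPED ESCAPED ESCAPED ESCAPED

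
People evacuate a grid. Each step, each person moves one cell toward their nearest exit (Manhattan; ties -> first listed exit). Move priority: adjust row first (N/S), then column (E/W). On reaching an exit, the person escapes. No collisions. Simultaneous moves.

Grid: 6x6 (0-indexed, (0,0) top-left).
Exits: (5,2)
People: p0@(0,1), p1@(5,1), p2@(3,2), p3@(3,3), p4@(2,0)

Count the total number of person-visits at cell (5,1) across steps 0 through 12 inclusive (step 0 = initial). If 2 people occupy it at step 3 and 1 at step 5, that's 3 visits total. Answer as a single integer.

Step 0: p0@(0,1) p1@(5,1) p2@(3,2) p3@(3,3) p4@(2,0) -> at (5,1): 1 [p1], cum=1
Step 1: p0@(1,1) p1@ESC p2@(4,2) p3@(4,3) p4@(3,0) -> at (5,1): 0 [-], cum=1
Step 2: p0@(2,1) p1@ESC p2@ESC p3@(5,3) p4@(4,0) -> at (5,1): 0 [-], cum=1
Step 3: p0@(3,1) p1@ESC p2@ESC p3@ESC p4@(5,0) -> at (5,1): 0 [-], cum=1
Step 4: p0@(4,1) p1@ESC p2@ESC p3@ESC p4@(5,1) -> at (5,1): 1 [p4], cum=2
Step 5: p0@(5,1) p1@ESC p2@ESC p3@ESC p4@ESC -> at (5,1): 1 [p0], cum=3
Step 6: p0@ESC p1@ESC p2@ESC p3@ESC p4@ESC -> at (5,1): 0 [-], cum=3
Total visits = 3

Answer: 3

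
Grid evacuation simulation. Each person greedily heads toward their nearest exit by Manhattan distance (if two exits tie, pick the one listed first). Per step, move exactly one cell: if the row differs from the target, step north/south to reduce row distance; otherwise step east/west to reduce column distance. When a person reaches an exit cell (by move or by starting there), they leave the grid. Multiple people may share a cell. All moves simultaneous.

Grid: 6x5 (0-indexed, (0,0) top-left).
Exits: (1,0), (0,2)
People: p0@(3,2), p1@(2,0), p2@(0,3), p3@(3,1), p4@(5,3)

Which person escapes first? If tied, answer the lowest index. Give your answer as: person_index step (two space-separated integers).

Step 1: p0:(3,2)->(2,2) | p1:(2,0)->(1,0)->EXIT | p2:(0,3)->(0,2)->EXIT | p3:(3,1)->(2,1) | p4:(5,3)->(4,3)
Step 2: p0:(2,2)->(1,2) | p1:escaped | p2:escaped | p3:(2,1)->(1,1) | p4:(4,3)->(3,3)
Step 3: p0:(1,2)->(0,2)->EXIT | p1:escaped | p2:escaped | p3:(1,1)->(1,0)->EXIT | p4:(3,3)->(2,3)
Step 4: p0:escaped | p1:escaped | p2:escaped | p3:escaped | p4:(2,3)->(1,3)
Step 5: p0:escaped | p1:escaped | p2:escaped | p3:escaped | p4:(1,3)->(0,3)
Step 6: p0:escaped | p1:escaped | p2:escaped | p3:escaped | p4:(0,3)->(0,2)->EXIT
Exit steps: [3, 1, 1, 3, 6]
First to escape: p1 at step 1

Answer: 1 1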